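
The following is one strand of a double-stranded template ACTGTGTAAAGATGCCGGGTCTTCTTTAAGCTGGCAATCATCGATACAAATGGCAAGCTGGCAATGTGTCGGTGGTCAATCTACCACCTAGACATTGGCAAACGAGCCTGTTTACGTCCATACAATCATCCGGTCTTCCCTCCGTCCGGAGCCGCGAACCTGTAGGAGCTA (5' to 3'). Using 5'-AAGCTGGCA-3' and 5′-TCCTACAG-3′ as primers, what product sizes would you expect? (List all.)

The forward primer AAGCTGGCA matches the top strand at positions 28–36, 55–63.
The reverse primer's reverse complement is CTGTAGGA, matching at positions 160–167.
Each forward site pairs with the reverse site to give a product ending at position 167: sizes 140, 113 bp.

140 bp, 113 bp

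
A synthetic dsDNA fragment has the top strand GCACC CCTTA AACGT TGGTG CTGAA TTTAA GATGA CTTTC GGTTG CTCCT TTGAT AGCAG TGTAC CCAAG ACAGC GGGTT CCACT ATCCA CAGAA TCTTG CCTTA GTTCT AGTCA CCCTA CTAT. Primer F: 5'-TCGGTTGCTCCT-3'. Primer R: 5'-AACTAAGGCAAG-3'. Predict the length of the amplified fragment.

70 bp

Scanning the template, TCGGTTGCTCCT occurs at positions 39–50; this primer anneals to the bottom strand there with its 3' end pointing downstream.
Reverse complement of the reverse primer: CTTGCCTTAGTT. This occurs on the top strand at positions 97–108.
Product length = (reverse-primer end) − (forward-primer start) + 1 = 108 − 39 + 1 = 70 bp.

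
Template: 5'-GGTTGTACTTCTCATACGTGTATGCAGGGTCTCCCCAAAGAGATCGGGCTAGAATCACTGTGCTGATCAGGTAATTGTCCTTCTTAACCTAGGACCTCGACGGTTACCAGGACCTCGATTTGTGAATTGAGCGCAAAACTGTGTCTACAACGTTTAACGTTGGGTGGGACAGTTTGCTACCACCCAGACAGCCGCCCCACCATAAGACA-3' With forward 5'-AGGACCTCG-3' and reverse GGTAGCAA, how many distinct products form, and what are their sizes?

Two products: 91 bp, 73 bp

The forward primer AGGACCTCG matches the top strand at positions 91–99, 109–117.
The reverse primer's reverse complement is TTGCTACC, matching at positions 174–181.
Each forward site pairs with the reverse site to give a product ending at position 181: sizes 91, 73 bp.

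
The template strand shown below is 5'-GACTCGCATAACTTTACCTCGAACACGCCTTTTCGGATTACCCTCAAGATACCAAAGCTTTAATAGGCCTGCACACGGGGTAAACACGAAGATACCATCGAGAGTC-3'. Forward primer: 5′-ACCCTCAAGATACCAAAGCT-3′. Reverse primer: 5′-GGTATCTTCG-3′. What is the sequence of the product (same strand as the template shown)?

5'-ACCCTCAAGATACCAAAGCTTTAATAGGCCTGCACACGGGGTAAACACGAAGATACC-3'

Scanning the template, ACCCTCAAGATACCAAAGCT occurs at positions 40–59; this primer anneals to the bottom strand there with its 3' end pointing downstream.
Reverse complement of the reverse primer: CGAAGATACC. This occurs on the top strand at positions 87–96.
The product is the template from position 40 through 96 (57 bp).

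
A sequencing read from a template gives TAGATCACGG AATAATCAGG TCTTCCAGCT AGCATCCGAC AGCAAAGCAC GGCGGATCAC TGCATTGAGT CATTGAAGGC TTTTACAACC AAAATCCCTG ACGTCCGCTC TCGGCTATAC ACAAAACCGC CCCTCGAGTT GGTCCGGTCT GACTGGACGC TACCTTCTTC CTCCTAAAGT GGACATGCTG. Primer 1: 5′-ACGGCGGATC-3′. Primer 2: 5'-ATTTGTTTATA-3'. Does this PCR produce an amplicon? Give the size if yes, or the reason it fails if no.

No product — primer 2 has no binding site in the template.

Primer 2 (ATTTGTTTATA) does not match the top strand, and its reverse complement TATAAACAAAT does not match either.
With no annealing site for primer 2, no amplification occurs.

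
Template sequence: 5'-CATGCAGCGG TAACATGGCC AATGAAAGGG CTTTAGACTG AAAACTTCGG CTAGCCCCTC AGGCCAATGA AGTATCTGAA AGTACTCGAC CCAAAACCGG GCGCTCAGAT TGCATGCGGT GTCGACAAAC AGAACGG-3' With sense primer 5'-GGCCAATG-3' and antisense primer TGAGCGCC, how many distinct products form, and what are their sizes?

The forward primer GGCCAATG matches the top strand at positions 17–24, 62–69.
The reverse primer's reverse complement is GGCGCTCA, matching at positions 100–107.
Each forward site pairs with the reverse site to give a product ending at position 107: sizes 91, 46 bp.

Two products: 91 bp, 46 bp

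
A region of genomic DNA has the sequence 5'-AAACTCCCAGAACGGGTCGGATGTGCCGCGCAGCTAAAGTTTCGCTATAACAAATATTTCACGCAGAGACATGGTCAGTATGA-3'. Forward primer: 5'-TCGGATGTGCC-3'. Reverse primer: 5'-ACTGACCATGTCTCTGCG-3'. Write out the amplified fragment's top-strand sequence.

Scanning the template, TCGGATGTGCC occurs at positions 17–27; this primer anneals to the bottom strand there with its 3' end pointing downstream.
Taking the reverse complement of ACTGACCATGTCTCTGCG gives CGCAGAGACATGGTCAGT, found at positions 62–79 on the template; the primer anneals here to the top strand with its 3' end pointing upstream.
The product is the template from position 17 through 79 (63 bp).

5'-TCGGATGTGCCGCGCAGCTAAAGTTTCGCTATAACAAATATTTCACGCAGAGACATGGTCAGT-3'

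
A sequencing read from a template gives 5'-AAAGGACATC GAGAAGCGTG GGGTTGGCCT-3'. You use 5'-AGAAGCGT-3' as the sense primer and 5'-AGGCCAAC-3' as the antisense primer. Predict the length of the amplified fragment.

The forward primer matches the template at positions 12–19.
Reverse complement of the reverse primer: GTTGGCCT. This occurs on the top strand at positions 23–30.
The product runs from position 12 to position 30, so its length is 30 − 12 + 1 = 19 bp.

19 bp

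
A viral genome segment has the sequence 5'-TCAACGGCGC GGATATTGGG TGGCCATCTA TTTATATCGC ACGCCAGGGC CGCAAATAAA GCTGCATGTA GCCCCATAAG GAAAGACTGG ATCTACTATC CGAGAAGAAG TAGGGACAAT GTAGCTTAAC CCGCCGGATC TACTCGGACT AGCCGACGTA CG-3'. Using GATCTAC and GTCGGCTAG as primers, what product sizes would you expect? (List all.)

68 bp, 21 bp

The forward primer GATCTAC matches the top strand at positions 90–96, 137–143.
The reverse primer's reverse complement is CTAGCCGAC, matching at positions 149–157.
Each forward site pairs with the reverse site to give a product ending at position 157: sizes 68, 21 bp.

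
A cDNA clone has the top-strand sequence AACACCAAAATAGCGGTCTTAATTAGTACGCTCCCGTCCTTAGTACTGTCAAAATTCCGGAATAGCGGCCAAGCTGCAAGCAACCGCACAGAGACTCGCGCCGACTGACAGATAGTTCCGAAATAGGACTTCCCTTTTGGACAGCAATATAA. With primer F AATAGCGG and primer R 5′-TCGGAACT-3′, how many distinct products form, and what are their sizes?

Two products: 113 bp, 61 bp

The forward primer AATAGCGG matches the top strand at positions 9–16, 61–68.
The reverse primer's reverse complement is AGTTCCGA, matching at positions 114–121.
Each forward site pairs with the reverse site to give a product ending at position 121: sizes 113, 61 bp.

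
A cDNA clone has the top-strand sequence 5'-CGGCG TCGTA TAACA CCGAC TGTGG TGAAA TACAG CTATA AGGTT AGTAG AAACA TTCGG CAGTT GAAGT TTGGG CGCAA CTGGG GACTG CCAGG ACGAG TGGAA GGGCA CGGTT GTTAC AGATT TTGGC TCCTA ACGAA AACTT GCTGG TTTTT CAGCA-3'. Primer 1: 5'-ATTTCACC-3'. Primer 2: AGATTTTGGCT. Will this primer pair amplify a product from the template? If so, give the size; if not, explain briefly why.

No product — the primers' 3' ends point away from each other.

Primer 1 (ATTTCACC) has reverse complement GGTGAAAT, which matches the top strand at positions 24–31; primer 1 anneals to the top strand there with its 3' end pointing upstream toward position 24.
Primer 2 (AGATTTTGGCT) matches the top strand directly at positions 121–131; it anneals to the bottom strand with its 3' end pointing downstream toward position 131.
The 3' ends diverge (primer 1 extends toward position 1, primer 2 toward position 160), so the primers never converge on a shared product.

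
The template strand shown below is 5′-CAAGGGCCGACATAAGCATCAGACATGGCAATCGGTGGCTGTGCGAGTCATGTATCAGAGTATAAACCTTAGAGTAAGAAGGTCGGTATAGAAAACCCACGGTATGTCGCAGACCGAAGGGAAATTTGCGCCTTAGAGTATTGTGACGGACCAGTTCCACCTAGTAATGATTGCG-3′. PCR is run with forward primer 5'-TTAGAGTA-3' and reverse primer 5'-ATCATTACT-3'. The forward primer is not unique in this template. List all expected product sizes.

The forward primer TTAGAGTA matches the top strand at positions 69–76, 133–140.
The reverse primer's reverse complement is AGTAATGAT, matching at positions 163–171.
Each forward site pairs with the reverse site to give a product ending at position 171: sizes 103, 39 bp.

103 bp, 39 bp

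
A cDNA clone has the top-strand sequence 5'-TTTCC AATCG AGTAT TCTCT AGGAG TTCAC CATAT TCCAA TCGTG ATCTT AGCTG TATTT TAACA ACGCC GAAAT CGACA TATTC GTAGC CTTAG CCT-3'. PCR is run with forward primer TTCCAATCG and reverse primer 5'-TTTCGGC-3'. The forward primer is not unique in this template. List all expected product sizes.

73 bp, 40 bp

The forward primer TTCCAATCG matches the top strand at positions 2–10, 35–43.
The reverse primer's reverse complement is GCCGAAA, matching at positions 68–74.
Each forward site pairs with the reverse site to give a product ending at position 74: sizes 73, 40 bp.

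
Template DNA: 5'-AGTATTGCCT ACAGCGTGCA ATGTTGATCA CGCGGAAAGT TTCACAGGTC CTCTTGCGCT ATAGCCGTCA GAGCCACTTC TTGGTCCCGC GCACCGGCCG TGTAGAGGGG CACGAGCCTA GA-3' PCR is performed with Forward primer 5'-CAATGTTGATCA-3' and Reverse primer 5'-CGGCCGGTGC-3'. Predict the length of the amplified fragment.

Forward primer CAATGTTGATCA is found on the top strand at positions 19–30.
Taking the reverse complement of CGGCCGGTGC gives GCACCGGCCG, found at positions 91–100 on the template; the primer anneals here to the top strand with its 3' end pointing upstream.
Amplicon spans positions 19–100: 82 bp.

82 bp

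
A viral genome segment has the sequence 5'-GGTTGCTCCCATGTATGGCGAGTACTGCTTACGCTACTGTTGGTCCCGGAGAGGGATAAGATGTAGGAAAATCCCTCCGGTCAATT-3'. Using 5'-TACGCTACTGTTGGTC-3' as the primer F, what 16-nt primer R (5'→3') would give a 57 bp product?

5'-AATTGACCGGAGGGAT-3'

The forward primer binds at positions 30–45, so a 57 bp product ends at position 30 + 57 − 1 = 86.
The reverse primer anneals to the top strand over positions 71–86, i.e. to ATCCCTCCGGTCAATT.
Its sequence written 5'→3' is the reverse complement: AATTGACCGGAGGGAT.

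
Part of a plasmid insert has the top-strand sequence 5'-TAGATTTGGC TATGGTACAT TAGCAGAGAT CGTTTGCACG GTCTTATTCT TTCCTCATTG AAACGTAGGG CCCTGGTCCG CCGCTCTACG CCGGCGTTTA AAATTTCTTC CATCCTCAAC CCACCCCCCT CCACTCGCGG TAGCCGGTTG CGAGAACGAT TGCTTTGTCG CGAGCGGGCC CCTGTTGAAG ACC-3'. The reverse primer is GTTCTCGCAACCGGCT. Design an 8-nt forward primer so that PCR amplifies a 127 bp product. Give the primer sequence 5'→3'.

The reverse primer's reverse complement AGCCGGTTGCGAGAAC matches the template at positions 142–157, so the product ends at position 157.
A 127 bp product then starts at position 157 − 127 + 1 = 31.
The forward primer is identical to the top strand there: CGTTTGCA.

5'-CGTTTGCA-3'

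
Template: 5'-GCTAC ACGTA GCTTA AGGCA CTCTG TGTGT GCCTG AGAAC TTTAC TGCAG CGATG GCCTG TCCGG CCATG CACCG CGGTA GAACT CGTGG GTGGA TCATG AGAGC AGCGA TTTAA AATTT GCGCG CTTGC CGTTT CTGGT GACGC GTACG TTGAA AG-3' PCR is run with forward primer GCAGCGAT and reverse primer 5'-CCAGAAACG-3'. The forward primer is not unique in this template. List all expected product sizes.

The forward primer GCAGCGAT matches the top strand at positions 47–54, 104–111.
The reverse primer's reverse complement is CGTTTCTGG, matching at positions 131–139.
Each forward site pairs with the reverse site to give a product ending at position 139: sizes 93, 36 bp.

93 bp, 36 bp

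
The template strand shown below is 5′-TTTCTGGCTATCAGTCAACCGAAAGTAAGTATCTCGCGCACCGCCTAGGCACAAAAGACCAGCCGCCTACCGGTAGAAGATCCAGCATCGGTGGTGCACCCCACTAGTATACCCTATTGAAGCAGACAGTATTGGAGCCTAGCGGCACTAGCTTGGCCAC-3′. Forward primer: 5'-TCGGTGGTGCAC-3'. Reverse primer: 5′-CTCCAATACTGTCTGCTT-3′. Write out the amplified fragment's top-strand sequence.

5'-TCGGTGGTGCACCCCACTAGTATACCCTATTGAAGCAGACAGTATTGGAG-3'

Forward primer TCGGTGGTGCAC is found on the top strand at positions 88–99.
The reverse primer's reverse complement is AAGCAGACAGTATTGGAG, which matches the template at positions 120–137.
The product is the template from position 88 through 137 (50 bp).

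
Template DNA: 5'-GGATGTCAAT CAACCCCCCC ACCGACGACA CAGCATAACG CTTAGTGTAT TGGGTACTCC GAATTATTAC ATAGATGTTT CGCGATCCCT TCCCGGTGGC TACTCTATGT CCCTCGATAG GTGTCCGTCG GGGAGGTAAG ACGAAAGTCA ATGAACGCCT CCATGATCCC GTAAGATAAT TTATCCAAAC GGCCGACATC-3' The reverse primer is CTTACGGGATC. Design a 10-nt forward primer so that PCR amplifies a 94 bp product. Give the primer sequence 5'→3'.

5'-GCGATCCCTT-3'

The reverse primer's reverse complement GATCCCGTAAG matches the template at positions 165–175, so the product ends at position 175.
A 94 bp product then starts at position 175 − 94 + 1 = 82.
The forward primer is identical to the top strand there: GCGATCCCTT.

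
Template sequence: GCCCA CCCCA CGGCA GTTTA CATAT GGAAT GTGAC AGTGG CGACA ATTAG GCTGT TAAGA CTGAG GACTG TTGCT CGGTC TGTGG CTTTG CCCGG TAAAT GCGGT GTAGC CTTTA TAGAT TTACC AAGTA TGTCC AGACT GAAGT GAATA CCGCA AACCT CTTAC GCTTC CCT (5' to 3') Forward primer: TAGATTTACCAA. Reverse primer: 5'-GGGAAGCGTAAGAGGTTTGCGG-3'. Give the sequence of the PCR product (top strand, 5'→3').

The forward primer matches the template at positions 116–127.
The reverse primer's reverse complement is CCGCAAACCTCTTACGCTTCCC, which matches the template at positions 151–172.
The product is the template from position 116 through 172 (57 bp).

5'-TAGATTTACCAAGTATGTCCAGACTGAAGTGAATACCGCAAACCTCTTACGCTTCCC-3'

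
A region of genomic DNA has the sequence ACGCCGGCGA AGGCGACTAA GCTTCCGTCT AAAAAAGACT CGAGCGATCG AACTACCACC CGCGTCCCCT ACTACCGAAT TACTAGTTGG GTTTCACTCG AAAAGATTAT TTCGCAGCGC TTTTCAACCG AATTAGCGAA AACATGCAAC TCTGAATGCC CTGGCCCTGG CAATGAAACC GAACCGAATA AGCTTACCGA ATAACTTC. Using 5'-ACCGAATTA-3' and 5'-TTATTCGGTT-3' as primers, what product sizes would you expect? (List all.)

The forward primer ACCGAATTA matches the top strand at positions 74–82, 127–135.
The reverse primer's reverse complement is AACCGAATAA, matching at positions 182–191.
Each forward site pairs with the reverse site to give a product ending at position 191: sizes 118, 65 bp.

118 bp, 65 bp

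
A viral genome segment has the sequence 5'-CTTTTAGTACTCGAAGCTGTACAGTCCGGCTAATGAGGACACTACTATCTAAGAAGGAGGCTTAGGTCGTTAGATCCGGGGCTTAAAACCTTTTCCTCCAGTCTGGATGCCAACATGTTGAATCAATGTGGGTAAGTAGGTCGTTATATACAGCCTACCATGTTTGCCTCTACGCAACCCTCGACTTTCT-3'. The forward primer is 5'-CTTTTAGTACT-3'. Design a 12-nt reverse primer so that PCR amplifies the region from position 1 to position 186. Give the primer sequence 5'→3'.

The product's 3' end on the top strand is position 186.
The reverse primer anneals to the top strand over positions 175–186, i.e. to CAACCCTCGACT.
Its sequence written 5'→3' is the reverse complement: AGTCGAGGGTTG.

5'-AGTCGAGGGTTG-3'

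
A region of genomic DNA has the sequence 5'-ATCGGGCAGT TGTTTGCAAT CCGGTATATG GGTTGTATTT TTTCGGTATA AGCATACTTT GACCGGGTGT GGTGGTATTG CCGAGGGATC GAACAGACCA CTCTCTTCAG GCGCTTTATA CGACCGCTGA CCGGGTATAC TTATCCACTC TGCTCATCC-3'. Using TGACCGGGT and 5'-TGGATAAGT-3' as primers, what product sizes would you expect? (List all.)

The forward primer TGACCGGGT matches the top strand at positions 60–68, 128–136.
The reverse primer's reverse complement is ACTTATCCA, matching at positions 139–147.
Each forward site pairs with the reverse site to give a product ending at position 147: sizes 88, 20 bp.

88 bp, 20 bp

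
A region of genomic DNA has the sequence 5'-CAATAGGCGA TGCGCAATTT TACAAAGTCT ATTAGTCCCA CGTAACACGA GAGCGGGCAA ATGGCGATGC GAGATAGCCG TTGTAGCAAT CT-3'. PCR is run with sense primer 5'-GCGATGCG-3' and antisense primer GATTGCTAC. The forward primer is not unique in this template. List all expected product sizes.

The forward primer GCGATGCG matches the top strand at positions 7–14, 64–71.
The reverse primer's reverse complement is GTAGCAATC, matching at positions 83–91.
Each forward site pairs with the reverse site to give a product ending at position 91: sizes 85, 28 bp.

85 bp, 28 bp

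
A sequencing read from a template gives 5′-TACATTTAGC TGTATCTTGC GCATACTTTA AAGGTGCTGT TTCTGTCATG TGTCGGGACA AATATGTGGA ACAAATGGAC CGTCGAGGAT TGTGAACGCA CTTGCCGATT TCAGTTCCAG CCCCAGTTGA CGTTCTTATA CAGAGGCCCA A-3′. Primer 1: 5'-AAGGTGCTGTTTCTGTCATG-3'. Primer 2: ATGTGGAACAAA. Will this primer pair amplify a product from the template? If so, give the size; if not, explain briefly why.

No product — both primers anneal to the same strand and extend in the same direction.

Primer 1 (AAGGTGCTGTTTCTGTCATG) matches the top strand at positions 31–50 (3' end points downstream).
Primer 2 (ATGTGGAACAAA) also matches the top strand directly, at positions 64–75 — its reverse complement TTTGTTCCACAT is not present.
Both primers anneal to the bottom strand with 3' ends pointing the same way, so neither can prime synthesis back toward the other.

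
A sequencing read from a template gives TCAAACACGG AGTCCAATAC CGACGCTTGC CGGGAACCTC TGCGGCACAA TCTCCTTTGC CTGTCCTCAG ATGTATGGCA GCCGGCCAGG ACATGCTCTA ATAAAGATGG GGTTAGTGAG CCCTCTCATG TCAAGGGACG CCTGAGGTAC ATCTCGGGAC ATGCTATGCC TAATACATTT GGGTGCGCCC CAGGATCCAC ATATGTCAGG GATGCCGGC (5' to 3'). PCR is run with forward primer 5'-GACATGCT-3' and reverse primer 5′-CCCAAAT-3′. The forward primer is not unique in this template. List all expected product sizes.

94 bp, 26 bp

The forward primer GACATGCT matches the top strand at positions 90–97, 158–165.
The reverse primer's reverse complement is ATTTGGG, matching at positions 177–183.
Each forward site pairs with the reverse site to give a product ending at position 183: sizes 94, 26 bp.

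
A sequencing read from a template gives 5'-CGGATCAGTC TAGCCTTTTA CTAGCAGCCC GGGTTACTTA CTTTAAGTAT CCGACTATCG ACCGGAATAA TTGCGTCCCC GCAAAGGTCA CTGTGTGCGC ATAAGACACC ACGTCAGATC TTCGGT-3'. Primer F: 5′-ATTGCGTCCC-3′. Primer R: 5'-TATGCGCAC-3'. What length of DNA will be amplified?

Forward primer ATTGCGTCCC is found on the top strand at positions 70–79.
Reverse complement of the reverse primer: GTGCGCATA. This occurs on the top strand at positions 95–103.
Amplicon spans positions 70–103: 34 bp.

34 bp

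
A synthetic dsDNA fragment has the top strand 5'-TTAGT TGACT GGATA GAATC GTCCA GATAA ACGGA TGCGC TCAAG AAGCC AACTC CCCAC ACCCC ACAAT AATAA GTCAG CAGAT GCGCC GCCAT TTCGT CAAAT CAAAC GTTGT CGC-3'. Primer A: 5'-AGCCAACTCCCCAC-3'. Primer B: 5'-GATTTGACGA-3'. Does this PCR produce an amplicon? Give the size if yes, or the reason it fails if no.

Yes — a 60 bp product.

Primer A (AGCCAACTCCCCAC) matches the top strand at positions 47–60; it acts as a forward primer.
Primer B's reverse complement is TCGTCAAATC, matching the top strand at positions 97–106; it acts as a reverse primer.
The 3' ends face each other across positions 47–106, giving a 60 bp product.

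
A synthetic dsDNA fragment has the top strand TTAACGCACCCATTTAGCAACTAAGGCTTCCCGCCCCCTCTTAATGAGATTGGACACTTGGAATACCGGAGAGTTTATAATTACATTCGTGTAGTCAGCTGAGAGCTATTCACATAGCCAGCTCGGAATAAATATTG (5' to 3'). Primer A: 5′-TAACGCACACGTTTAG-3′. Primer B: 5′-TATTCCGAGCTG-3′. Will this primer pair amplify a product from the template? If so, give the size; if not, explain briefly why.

No product — primer A has no binding site in the template.

Primer A (TAACGCACACGTTTAG) does not match the top strand, and its reverse complement CTAAACGTGTGCGTTA does not match either.
With no annealing site for primer A, no amplification occurs.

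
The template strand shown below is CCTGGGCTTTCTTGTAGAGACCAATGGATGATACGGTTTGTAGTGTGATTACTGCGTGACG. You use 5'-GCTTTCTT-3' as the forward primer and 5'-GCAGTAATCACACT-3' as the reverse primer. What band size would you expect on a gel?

Forward primer GCTTTCTT is found on the top strand at positions 6–13.
The reverse primer's reverse complement is AGTGTGATTACTGC, which matches the template at positions 42–55.
The product runs from position 6 to position 55, so its length is 55 − 6 + 1 = 50 bp.

50 bp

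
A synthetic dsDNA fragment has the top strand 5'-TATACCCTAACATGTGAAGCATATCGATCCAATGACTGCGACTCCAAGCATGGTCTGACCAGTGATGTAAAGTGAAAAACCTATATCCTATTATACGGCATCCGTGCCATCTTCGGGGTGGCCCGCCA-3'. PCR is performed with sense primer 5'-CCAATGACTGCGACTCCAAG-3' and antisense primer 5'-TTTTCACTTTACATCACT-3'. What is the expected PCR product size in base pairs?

50 bp

The forward primer matches the template at positions 29–48.
Taking the reverse complement of TTTTCACTTTACATCACT gives AGTGATGTAAAGTGAAAA, found at positions 61–78 on the template; the primer anneals here to the top strand with its 3' end pointing upstream.
The product runs from position 29 to position 78, so its length is 78 − 29 + 1 = 50 bp.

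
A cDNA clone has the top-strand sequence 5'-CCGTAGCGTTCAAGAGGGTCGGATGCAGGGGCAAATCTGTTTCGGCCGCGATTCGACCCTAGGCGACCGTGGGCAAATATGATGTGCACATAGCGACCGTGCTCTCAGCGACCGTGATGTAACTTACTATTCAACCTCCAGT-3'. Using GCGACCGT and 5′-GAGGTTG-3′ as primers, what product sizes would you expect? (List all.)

76 bp, 46 bp, 31 bp

The forward primer GCGACCGT matches the top strand at positions 63–70, 93–100, 108–115.
The reverse primer's reverse complement is CAACCTC, matching at positions 132–138.
Each forward site pairs with the reverse site to give a product ending at position 138: sizes 76, 46, 31 bp.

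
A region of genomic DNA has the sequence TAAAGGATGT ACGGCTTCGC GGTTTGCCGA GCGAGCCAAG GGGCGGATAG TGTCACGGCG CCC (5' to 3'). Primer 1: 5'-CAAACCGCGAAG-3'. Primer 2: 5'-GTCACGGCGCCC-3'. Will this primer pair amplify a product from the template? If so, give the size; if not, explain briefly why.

Primer 1 (CAAACCGCGAAG) has reverse complement CTTCGCGGTTTG, which matches the top strand at positions 15–26; primer 1 anneals to the top strand there with its 3' end pointing upstream toward position 15.
Primer 2 (GTCACGGCGCCC) matches the top strand directly at positions 52–63; it anneals to the bottom strand with its 3' end pointing downstream toward position 63.
The 3' ends diverge (primer 1 extends toward position 1, primer 2 toward position 63), so the primers never converge on a shared product.

No product — the primers' 3' ends point away from each other.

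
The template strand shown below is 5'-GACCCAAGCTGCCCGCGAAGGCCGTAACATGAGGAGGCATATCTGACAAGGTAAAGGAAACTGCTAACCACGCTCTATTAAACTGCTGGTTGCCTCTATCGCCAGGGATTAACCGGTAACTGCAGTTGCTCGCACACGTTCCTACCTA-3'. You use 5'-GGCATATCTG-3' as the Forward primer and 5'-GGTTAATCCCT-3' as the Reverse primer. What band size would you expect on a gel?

79 bp

Scanning the template, GGCATATCTG occurs at positions 36–45; this primer anneals to the bottom strand there with its 3' end pointing downstream.
The reverse primer's reverse complement is AGGGATTAACC, which matches the template at positions 104–114.
The product runs from position 36 to position 114, so its length is 114 − 36 + 1 = 79 bp.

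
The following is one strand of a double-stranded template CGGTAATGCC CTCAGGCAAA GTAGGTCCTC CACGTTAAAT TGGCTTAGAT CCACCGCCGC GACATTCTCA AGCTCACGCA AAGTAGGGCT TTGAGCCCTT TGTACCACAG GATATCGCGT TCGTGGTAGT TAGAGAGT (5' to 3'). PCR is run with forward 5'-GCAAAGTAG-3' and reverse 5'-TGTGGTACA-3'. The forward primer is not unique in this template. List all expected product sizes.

94 bp, 32 bp

The forward primer GCAAAGTAG matches the top strand at positions 16–24, 78–86.
The reverse primer's reverse complement is TGTACCACA, matching at positions 101–109.
Each forward site pairs with the reverse site to give a product ending at position 109: sizes 94, 32 bp.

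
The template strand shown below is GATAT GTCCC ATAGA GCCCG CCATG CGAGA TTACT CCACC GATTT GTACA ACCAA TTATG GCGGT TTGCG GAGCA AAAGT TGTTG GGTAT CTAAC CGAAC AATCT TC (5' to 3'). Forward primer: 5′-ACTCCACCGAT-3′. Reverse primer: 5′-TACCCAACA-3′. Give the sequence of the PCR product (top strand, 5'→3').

The forward primer matches the template at positions 33–43.
The reverse primer's reverse complement is TGTTGGGTA, which matches the template at positions 81–89.
The product is the template from position 33 through 89 (57 bp).

5'-ACTCCACCGATTTGTACAACCAATTATGGCGGTTTGCGGAGCAAAAGTTGTTGGGTA-3'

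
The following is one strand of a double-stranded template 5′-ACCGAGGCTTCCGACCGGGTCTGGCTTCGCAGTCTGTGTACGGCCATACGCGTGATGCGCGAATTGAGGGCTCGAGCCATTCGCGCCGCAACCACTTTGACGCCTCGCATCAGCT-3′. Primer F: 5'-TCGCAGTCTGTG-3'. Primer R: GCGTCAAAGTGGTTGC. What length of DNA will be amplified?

77 bp

Forward primer TCGCAGTCTGTG is found on the top strand at positions 27–38.
The reverse primer's reverse complement is GCAACCACTTTGACGC, which matches the template at positions 88–103.
Product length = (reverse-primer end) − (forward-primer start) + 1 = 103 − 27 + 1 = 77 bp.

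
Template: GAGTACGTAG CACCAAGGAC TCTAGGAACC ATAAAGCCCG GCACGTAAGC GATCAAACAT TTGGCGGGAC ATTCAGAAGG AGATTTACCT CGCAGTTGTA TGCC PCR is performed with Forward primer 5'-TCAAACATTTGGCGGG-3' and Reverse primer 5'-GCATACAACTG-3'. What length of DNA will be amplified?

51 bp

The forward primer matches the template at positions 53–68.
Reverse complement of the reverse primer: CAGTTGTATGC. This occurs on the top strand at positions 93–103.
Amplicon spans positions 53–103: 51 bp.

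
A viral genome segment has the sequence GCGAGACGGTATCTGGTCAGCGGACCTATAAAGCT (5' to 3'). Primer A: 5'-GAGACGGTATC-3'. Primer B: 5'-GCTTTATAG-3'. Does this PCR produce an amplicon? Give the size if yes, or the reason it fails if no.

Primer A (GAGACGGTATC) matches the top strand at positions 3–13; it acts as a forward primer.
Primer B's reverse complement is CTATAAAGC, matching the top strand at positions 26–34; it acts as a reverse primer.
The 3' ends face each other across positions 3–34, giving a 32 bp product.

Yes — a 32 bp product.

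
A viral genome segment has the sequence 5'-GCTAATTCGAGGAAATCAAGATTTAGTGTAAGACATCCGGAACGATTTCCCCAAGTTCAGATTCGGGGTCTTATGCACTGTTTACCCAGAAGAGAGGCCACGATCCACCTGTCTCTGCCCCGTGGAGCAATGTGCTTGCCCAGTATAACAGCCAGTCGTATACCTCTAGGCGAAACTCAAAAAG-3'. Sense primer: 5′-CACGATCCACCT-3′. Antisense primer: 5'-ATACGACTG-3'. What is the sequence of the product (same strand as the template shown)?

5'-CACGATCCACCTGTCTCTGCCCCGTGGAGCAATGTGCTTGCCCAGTATAACAGCCAGTCGTAT-3'

Forward primer CACGATCCACCT is found on the top strand at positions 99–110.
Reverse complement of the reverse primer: CAGTCGTAT. This occurs on the top strand at positions 153–161.
The product is the template from position 99 through 161 (63 bp).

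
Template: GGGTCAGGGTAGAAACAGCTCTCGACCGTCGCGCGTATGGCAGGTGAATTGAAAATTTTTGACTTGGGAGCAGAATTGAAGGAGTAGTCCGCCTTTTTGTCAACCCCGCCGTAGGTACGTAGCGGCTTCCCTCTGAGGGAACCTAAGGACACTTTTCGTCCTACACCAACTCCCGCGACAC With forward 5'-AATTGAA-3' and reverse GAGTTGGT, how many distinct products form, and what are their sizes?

The forward primer AATTGAA matches the top strand at positions 47–53, 74–80.
The reverse primer's reverse complement is ACCAACTC, matching at positions 165–172.
Each forward site pairs with the reverse site to give a product ending at position 172: sizes 126, 99 bp.

Two products: 126 bp, 99 bp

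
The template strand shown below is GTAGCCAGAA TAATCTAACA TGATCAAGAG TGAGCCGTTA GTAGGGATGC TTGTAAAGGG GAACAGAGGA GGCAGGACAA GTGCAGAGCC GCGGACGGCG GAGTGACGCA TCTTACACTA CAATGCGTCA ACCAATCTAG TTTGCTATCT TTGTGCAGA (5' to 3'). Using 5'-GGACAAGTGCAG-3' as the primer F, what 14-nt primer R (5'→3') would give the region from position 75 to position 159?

5'-TCTGCACAAAGATA-3'

The product's 3' end on the top strand is position 159.
The reverse primer anneals to the top strand over positions 146–159, i.e. to TATCTTTGTGCAGA.
Its sequence written 5'→3' is the reverse complement: TCTGCACAAAGATA.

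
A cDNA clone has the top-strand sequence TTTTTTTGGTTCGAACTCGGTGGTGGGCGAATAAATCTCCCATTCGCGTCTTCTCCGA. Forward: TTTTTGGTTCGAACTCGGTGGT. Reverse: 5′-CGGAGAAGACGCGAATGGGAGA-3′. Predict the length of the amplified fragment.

The forward primer matches the template at positions 3–24.
The reverse primer's reverse complement is TCTCCCATTCGCGTCTTCTCCG, which matches the template at positions 36–57.
The product runs from position 3 to position 57, so its length is 57 − 3 + 1 = 55 bp.

55 bp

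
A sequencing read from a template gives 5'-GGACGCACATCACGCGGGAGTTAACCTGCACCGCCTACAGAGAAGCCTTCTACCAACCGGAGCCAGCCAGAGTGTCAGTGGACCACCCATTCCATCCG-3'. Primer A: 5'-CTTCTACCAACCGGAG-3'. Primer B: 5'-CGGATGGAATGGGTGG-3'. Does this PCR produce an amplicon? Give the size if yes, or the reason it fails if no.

Primer A (CTTCTACCAACCGGAG) matches the top strand at positions 47–62; it acts as a forward primer.
Primer B's reverse complement is CCACCCATTCCATCCG, matching the top strand at positions 83–98; it acts as a reverse primer.
The 3' ends face each other across positions 47–98, giving a 52 bp product.

Yes — a 52 bp product.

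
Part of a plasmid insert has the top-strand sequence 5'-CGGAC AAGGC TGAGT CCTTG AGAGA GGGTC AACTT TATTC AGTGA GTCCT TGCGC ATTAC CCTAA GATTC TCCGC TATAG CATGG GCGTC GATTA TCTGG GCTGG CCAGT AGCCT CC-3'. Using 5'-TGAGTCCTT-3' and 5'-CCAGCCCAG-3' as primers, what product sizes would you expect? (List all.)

95 bp, 63 bp

The forward primer TGAGTCCTT matches the top strand at positions 11–19, 43–51.
The reverse primer's reverse complement is CTGGGCTGG, matching at positions 97–105.
Each forward site pairs with the reverse site to give a product ending at position 105: sizes 95, 63 bp.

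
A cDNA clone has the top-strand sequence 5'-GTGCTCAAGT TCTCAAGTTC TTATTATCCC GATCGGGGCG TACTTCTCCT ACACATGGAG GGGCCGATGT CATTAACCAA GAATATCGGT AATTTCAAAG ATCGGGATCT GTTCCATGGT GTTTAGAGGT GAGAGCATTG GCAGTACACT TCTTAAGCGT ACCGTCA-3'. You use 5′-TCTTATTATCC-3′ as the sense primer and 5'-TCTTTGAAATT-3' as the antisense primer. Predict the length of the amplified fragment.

83 bp

The forward primer matches the template at positions 19–29.
Reverse complement of the reverse primer: AATTTCAAAGA. This occurs on the top strand at positions 91–101.
Amplicon spans positions 19–101: 83 bp.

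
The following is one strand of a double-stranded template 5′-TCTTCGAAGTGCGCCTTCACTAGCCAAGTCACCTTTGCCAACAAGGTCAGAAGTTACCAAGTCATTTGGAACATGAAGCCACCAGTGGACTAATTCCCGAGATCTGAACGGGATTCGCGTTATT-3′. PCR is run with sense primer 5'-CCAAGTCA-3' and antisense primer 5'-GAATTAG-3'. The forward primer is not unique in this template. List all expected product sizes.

73 bp, 40 bp

The forward primer CCAAGTCA matches the top strand at positions 24–31, 57–64.
The reverse primer's reverse complement is CTAATTC, matching at positions 90–96.
Each forward site pairs with the reverse site to give a product ending at position 96: sizes 73, 40 bp.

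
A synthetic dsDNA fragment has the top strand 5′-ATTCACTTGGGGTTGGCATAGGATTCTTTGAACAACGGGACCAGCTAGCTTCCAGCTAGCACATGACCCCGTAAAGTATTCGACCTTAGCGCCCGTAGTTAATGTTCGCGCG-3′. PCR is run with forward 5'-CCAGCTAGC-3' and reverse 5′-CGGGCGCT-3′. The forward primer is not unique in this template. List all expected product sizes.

55 bp, 44 bp

The forward primer CCAGCTAGC matches the top strand at positions 41–49, 52–60.
The reverse primer's reverse complement is AGCGCCCG, matching at positions 88–95.
Each forward site pairs with the reverse site to give a product ending at position 95: sizes 55, 44 bp.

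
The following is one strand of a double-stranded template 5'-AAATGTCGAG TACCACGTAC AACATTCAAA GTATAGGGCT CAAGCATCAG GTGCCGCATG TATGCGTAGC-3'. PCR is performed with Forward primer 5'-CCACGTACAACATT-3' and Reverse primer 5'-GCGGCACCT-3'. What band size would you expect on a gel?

45 bp

Scanning the template, CCACGTACAACATT occurs at positions 13–26; this primer anneals to the bottom strand there with its 3' end pointing downstream.
The reverse primer's reverse complement is AGGTGCCGC, which matches the template at positions 49–57.
The product runs from position 13 to position 57, so its length is 57 − 13 + 1 = 45 bp.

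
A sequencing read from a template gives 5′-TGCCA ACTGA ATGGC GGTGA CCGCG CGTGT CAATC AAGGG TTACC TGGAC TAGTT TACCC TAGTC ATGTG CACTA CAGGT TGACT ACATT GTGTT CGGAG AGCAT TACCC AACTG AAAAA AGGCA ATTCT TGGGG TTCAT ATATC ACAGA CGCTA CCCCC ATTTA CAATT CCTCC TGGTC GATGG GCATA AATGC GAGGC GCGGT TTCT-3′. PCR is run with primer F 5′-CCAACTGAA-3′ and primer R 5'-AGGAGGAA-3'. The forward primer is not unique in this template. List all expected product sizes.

The forward primer CCAACTGAA matches the top strand at positions 3–11, 109–117.
The reverse primer's reverse complement is TTCCTCCT, matching at positions 169–176.
Each forward site pairs with the reverse site to give a product ending at position 176: sizes 174, 68 bp.

174 bp, 68 bp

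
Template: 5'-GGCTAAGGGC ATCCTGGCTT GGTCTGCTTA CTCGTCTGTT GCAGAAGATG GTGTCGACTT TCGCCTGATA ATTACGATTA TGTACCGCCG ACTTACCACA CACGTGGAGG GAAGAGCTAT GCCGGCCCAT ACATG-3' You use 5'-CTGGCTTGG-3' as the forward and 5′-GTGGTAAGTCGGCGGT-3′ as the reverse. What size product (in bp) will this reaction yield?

86 bp

The forward primer matches the template at positions 14–22.
The reverse primer's reverse complement is ACCGCCGACTTACCAC, which matches the template at positions 84–99.
Product length = (reverse-primer end) − (forward-primer start) + 1 = 99 − 14 + 1 = 86 bp.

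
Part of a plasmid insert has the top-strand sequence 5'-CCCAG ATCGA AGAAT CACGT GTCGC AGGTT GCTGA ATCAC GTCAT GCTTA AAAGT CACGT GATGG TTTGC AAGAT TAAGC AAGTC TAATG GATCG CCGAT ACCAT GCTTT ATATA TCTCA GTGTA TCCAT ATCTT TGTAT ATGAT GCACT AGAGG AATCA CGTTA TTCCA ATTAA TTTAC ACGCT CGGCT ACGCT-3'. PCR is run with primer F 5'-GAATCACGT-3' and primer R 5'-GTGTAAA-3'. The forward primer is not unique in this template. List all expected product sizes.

The forward primer GAATCACGT matches the top strand at positions 12–20, 34–42, 155–163.
The reverse primer's reverse complement is TTTACAC, matching at positions 176–182.
Each forward site pairs with the reverse site to give a product ending at position 182: sizes 171, 149, 28 bp.

171 bp, 149 bp, 28 bp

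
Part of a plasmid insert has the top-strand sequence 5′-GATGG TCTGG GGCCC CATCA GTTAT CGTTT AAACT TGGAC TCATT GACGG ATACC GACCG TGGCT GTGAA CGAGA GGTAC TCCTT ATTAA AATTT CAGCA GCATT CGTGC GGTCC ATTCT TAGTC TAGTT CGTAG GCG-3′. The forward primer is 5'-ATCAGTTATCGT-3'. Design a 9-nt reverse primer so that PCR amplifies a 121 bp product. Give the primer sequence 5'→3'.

The forward primer binds at positions 17–28, so a 121 bp product ends at position 17 + 121 − 1 = 137.
The reverse primer anneals to the top strand over positions 129–137, i.e. to TTCGTAGGC.
Its sequence written 5'→3' is the reverse complement: GCCTACGAA.

5'-GCCTACGAA-3'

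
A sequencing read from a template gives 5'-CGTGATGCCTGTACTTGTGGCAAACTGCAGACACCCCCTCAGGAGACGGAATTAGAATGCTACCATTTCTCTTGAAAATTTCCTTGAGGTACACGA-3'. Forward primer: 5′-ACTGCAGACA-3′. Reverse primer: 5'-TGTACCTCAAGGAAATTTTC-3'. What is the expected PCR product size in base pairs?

Forward primer ACTGCAGACA is found on the top strand at positions 24–33.
Taking the reverse complement of TGTACCTCAAGGAAATTTTC gives GAAAATTTCCTTGAGGTACA, found at positions 74–93 on the template; the primer anneals here to the top strand with its 3' end pointing upstream.
The product runs from position 24 to position 93, so its length is 93 − 24 + 1 = 70 bp.

70 bp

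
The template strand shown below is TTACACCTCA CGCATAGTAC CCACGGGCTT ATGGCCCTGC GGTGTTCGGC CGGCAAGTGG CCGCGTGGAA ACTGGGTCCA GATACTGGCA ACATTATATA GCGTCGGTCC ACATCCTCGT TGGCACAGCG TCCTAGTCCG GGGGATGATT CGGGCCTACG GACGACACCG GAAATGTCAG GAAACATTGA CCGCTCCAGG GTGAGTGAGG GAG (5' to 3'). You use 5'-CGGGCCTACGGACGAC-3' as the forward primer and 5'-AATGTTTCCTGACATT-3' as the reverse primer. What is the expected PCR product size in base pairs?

38 bp

Forward primer CGGGCCTACGGACGAC is found on the top strand at positions 151–166.
Taking the reverse complement of AATGTTTCCTGACATT gives AATGTCAGGAAACATT, found at positions 173–188 on the template; the primer anneals here to the top strand with its 3' end pointing upstream.
The product runs from position 151 to position 188, so its length is 188 − 151 + 1 = 38 bp.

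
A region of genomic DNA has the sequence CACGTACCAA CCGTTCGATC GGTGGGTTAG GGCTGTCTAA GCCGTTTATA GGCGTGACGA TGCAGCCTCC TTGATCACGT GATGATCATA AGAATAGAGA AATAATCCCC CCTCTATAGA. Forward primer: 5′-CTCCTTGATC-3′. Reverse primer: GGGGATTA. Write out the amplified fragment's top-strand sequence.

5'-CTCCTTGATCACGTGATGATCATAAGAATAGAGAAATAATCCCC-3'

Forward primer CTCCTTGATC is found on the top strand at positions 67–76.
Taking the reverse complement of GGGGATTA gives TAATCCCC, found at positions 103–110 on the template; the primer anneals here to the top strand with its 3' end pointing upstream.
The product is the template from position 67 through 110 (44 bp).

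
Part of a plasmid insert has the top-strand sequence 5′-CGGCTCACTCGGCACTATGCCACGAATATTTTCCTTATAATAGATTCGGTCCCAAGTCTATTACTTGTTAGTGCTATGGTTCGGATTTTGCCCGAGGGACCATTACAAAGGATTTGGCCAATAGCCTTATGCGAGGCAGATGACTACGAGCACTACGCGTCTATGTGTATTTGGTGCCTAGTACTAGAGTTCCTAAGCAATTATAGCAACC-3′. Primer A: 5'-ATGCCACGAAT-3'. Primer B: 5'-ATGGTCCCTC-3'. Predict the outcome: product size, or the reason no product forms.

Primer A (ATGCCACGAAT) matches the top strand at positions 17–27; it acts as a forward primer.
Primer B's reverse complement is GAGGGACCAT, matching the top strand at positions 94–103; it acts as a reverse primer.
The 3' ends face each other across positions 17–103, giving an 87 bp product.

Yes — an 87 bp product.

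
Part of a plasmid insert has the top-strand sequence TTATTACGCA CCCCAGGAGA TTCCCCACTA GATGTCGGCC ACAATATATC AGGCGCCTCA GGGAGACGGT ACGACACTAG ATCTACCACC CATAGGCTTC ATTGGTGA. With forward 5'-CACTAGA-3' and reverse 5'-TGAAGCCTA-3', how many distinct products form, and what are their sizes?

The forward primer CACTAGA matches the top strand at positions 26–32, 75–81.
The reverse primer's reverse complement is TAGGCTTCA, matching at positions 93–101.
Each forward site pairs with the reverse site to give a product ending at position 101: sizes 76, 27 bp.

Two products: 76 bp, 27 bp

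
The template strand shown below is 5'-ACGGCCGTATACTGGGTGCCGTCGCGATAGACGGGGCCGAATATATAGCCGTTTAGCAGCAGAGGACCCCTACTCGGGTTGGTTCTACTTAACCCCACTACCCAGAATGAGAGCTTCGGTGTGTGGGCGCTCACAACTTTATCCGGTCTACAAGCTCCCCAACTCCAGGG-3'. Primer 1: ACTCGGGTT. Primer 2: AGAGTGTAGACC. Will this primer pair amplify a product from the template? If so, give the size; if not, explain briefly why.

No product — primer 2 has no binding site in the template.

Primer 2 (AGAGTGTAGACC) does not match the top strand, and its reverse complement GGTCTACACTCT does not match either.
With no annealing site for primer 2, no amplification occurs.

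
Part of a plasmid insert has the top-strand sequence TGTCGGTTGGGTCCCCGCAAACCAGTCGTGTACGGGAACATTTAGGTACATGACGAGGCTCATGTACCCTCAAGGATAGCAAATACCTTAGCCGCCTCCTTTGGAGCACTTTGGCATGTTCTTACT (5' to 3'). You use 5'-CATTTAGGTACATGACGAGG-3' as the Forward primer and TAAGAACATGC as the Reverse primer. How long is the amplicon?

86 bp

Forward primer CATTTAGGTACATGACGAGG is found on the top strand at positions 39–58.
Taking the reverse complement of TAAGAACATGC gives GCATGTTCTTA, found at positions 114–124 on the template; the primer anneals here to the top strand with its 3' end pointing upstream.
Amplicon spans positions 39–124: 86 bp.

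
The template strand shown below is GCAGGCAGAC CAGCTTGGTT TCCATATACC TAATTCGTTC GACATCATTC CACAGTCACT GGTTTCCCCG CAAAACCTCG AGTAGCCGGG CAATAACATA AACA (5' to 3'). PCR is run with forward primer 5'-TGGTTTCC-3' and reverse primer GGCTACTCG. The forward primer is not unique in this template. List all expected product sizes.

72 bp, 28 bp

The forward primer TGGTTTCC matches the top strand at positions 16–23, 60–67.
The reverse primer's reverse complement is CGAGTAGCC, matching at positions 79–87.
Each forward site pairs with the reverse site to give a product ending at position 87: sizes 72, 28 bp.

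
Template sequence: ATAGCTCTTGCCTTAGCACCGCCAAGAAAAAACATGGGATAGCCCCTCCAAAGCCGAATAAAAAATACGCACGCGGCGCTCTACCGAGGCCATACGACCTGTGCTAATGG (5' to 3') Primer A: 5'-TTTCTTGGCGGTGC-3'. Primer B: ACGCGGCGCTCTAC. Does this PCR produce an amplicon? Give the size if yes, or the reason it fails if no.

No product — the primers' 3' ends point away from each other.

Primer A (TTTCTTGGCGGTGC) has reverse complement GCACCGCCAAGAAA, which matches the top strand at positions 16–29; primer A anneals to the top strand there with its 3' end pointing upstream toward position 16.
Primer B (ACGCGGCGCTCTAC) matches the top strand directly at positions 71–84; it anneals to the bottom strand with its 3' end pointing downstream toward position 84.
The 3' ends diverge (primer A extends toward position 1, primer B toward position 110), so the primers never converge on a shared product.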